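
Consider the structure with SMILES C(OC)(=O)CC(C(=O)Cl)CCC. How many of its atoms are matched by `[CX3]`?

2

Check the 12 heavy atoms by environment: 6× C (X4) → no; 2× C (X3) → match; 2× O (X1) → no; 1× Cl (X1) → no; 1× O (X2) → no.
That gives 2 matching atoms.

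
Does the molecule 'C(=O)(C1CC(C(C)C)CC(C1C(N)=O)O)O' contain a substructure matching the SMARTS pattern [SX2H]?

No

The pattern [SX2H] describes an aliphatic sulfur with two connections, one being H — a thiol.
The closest candidate here is a hydroxyl group (-OH), but it is an -OH, not an -SH. No other fragment satisfies the full query, so there is no match.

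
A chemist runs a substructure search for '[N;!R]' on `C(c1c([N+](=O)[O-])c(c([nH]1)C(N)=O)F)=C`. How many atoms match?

The query [N;!R] means: aliphatic nitrogen not in a ring.
Check the 14 heavy atoms by environment: 1× n (aromatic, in 5-ring) → no; 4× c (aromatic, in 5-ring) → no; 3× C (acyclic) → no; 2× O (acyclic) → no; 1× N (acyclic) → match; 1× N (charge +1, acyclic) → match; 1× O (charge -1, acyclic) → no; 1× F (acyclic) → no.
Summing the matching environments: 1 + 1 = 2 matching atoms.

2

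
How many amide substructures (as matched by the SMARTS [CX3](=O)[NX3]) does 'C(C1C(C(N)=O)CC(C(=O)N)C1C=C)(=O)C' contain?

2

[CX3](=O)[NX3] is the SMARTS for an amide: a carbonyl carbon bonded to a trivalent nitrogen.
The molecule carries 2 separate instances of a primary amide (-C(=O)NH2) meeting every constraint; each maps to a distinct set of atoms, giving 2 matches.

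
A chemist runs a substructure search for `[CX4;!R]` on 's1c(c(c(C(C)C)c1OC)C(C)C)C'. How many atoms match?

8

The query [CX4;!R] means: aliphatic carbon with four total connections, not in a ring.
Check the 14 heavy atoms by environment: 1× s (aromatic, X2, in 5-ring) → no; 4× c (aromatic, X3, in 5-ring) → no; 8× C (X4, acyclic) → match; 1× O (X2, acyclic) → no.
That gives 8 matching atoms.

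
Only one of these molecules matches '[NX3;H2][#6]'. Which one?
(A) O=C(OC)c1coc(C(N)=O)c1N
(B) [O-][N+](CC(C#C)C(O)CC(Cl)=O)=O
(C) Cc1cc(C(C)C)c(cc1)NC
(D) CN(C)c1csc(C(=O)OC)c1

[NX3;H2][#6] describes a trivalent nitrogen with two H attached to carbon (a primary amine).
(A) contains a primary amino group (-NH2), which satisfies every atom and bond constraint.
(B) has a nitro group (-[N+](=O)[O-]) but the nitrogen is [N+] with no H, not NX3H2.
(C) has an N-methylamino group (-NHCH3) but the nitrogen bears two carbons and only one H (H1), not H2.
(D) has a dimethylamino group (-N(CH3)2) but the nitrogen has H0, not H2.
So the answer is (A).

A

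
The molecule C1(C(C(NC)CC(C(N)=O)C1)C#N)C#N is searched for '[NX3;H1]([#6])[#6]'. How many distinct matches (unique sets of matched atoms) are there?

[NX3;H1]([#6])[#6] is the SMARTS for a secondary amine: a trivalent nitrogen with one H, bonded to two carbons.
Exactly one fragment in the molecule meets all constraints, giving 1 match.

1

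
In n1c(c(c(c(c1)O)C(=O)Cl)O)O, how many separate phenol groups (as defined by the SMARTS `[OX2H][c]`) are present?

3

[OX2H][c] is the SMARTS for a phenol: a hydroxyl oxygen attached to an aromatic carbon.
The molecule carries 3 separate instances of a hydroxyl group (-OH) meeting every constraint; each maps to a distinct set of atoms, giving 3 matches.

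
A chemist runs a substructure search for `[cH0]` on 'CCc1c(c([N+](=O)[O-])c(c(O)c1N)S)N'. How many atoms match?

The query [cH0] means: aromatic carbon with no attached hydrogen (substituted or ring-fusion).
Check the 15 heavy atoms by environment: 6× c (aromatic, H0) → match; 1× N (charge +1, H0) → no; 1× O (charge -1, H0) → no; 1× O (H0) → no; 2× N (H2) → no; 1× S (H1) → no; 1× O (H1) → no; 1× C (H2) → no; 1× C (H3) → no.
That gives 6 matching atoms.

6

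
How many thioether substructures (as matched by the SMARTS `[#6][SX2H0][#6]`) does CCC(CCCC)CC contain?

0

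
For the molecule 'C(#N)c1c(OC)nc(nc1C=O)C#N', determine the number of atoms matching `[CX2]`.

2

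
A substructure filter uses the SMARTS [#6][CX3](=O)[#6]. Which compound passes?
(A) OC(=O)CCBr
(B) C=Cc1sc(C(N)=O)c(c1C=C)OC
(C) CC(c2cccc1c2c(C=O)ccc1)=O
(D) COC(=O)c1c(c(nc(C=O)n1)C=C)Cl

[#6][CX3](=O)[#6] describes a carbonyl carbon (no H) flanked by two carbons (a ketone).
(A) has a carboxylic acid group (-C(=O)OH) but one neighbour of the carbonyl carbon is O, not C.
(B) has a primary amide (-C(=O)NH2) but one neighbour of the carbonyl carbon is N, not C.
(C) contains an acetyl/ketone group (-C(=O)CH3), which satisfies every atom and bond constraint.
(D) has an aldehyde (-CHO) but the carbonyl carbon has H1, so it is not flanked by two carbons.
So the answer is (C).

C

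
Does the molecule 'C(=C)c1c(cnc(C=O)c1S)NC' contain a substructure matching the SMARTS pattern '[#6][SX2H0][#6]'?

No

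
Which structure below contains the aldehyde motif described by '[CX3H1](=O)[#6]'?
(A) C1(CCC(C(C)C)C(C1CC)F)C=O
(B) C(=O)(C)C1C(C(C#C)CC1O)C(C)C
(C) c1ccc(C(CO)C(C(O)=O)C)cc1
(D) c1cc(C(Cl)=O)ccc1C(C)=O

A

[CX3H1](=O)[#6] describes an sp2 carbon with one H, double-bonded to O and single-bonded to carbon (an aldehyde).
(A) contains an aldehyde (-CHO), which satisfies every atom and bond constraint.
(B) has an acetyl/ketone group (-C(=O)CH3) but the carbonyl carbon has H0 (two carbon neighbours), not H1.
(C) has a carboxylic acid group (-C(=O)OH) but the carbonyl carbon has H0 and is bonded to O, not H1.
(D) has an acetyl/ketone group (-C(=O)CH3) but the carbonyl carbon has H0 (two carbon neighbours), not H1.
So the answer is (A).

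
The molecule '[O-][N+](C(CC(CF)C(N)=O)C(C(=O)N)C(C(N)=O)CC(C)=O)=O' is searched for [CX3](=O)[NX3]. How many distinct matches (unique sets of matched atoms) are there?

3

[CX3](=O)[NX3] is the SMARTS for an amide: a carbonyl carbon bonded to a trivalent nitrogen.
The molecule carries 3 separate instances of a primary amide (-C(=O)NH2) meeting every constraint; each maps to a distinct set of atoms, giving 3 matches.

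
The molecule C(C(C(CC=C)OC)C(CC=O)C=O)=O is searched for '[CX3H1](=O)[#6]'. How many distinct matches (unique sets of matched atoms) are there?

3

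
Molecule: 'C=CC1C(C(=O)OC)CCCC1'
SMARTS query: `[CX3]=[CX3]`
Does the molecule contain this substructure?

Yes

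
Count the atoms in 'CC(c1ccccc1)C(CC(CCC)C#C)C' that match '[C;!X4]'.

Check the 17 heavy atoms by environment: 9× C (X4) → no; 6× c (aromatic, X3) → no; 2× C (X2) → match.
That gives 2 matching atoms.

2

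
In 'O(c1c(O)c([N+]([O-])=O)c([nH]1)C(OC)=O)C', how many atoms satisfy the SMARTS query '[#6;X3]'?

5

The query [#6;X3] means: any carbon (aromatic or not) with three total connections.
Check the 15 heavy atoms by environment: 1× n (aromatic, X3) → no; 4× c (aromatic, X3) → match; 3× O (X2) → no; 2× C (X4) → no; 1× C (X3) → match; 2× O (X1) → no; 1× N (charge +1, X3) → no; 1× O (charge -1, X1) → no.
Summing the matching environments: 4 + 1 = 5 matching atoms.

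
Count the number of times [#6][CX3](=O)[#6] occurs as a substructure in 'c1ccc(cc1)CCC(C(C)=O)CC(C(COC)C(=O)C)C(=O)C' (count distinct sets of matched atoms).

3

[#6][CX3](=O)[#6] is the SMARTS for a ketone: a carbonyl carbon (no H) flanked by two carbons.
The molecule carries 3 separate instances of an acetyl/ketone group (-C(=O)CH3) meeting every constraint; each maps to a distinct set of atoms, giving 3 matches.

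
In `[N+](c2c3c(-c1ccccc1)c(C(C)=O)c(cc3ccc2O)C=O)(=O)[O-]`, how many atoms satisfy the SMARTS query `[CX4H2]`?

0

The query [CX4H2] means: sp3 carbon (X4) with exactly two hydrogens.
Check the 25 heavy atoms by environment: 8× c (aromatic, H0, X3) → no; 8× c (aromatic, H1, X3) → no; 1× C (H0, X3) → no; 3× O (H0, X1) → no; 1× C (H3, X4) → no; 1× N (charge +1, H0, X3) → no; 1× O (charge -1, H0, X1) → no; 1× C (H1, X3) → no; 1× O (H1, X2) → no.
No environment satisfies the query, so 0 matching atoms.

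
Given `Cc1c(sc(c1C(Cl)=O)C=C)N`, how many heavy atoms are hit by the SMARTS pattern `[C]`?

4

The query [C] means: uppercase C matches aliphatic (non-aromatic) carbon only.
Check the 12 heavy atoms by environment: 1× s (aromatic) → no; 4× c (aromatic) → no; 4× C → match; 1× O → no; 1× Cl → no; 1× N → no.
That gives 4 matching atoms.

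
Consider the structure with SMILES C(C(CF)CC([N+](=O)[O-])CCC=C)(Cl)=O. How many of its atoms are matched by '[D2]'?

The query [D2] means: atom with exactly two heavy-atom neighbours.
Check the 15 heavy atoms by environment: 5× C (D2) → match; 3× C (D3) → no; 1× N (charge +1, D3) → no; 1× O (charge -1, D1) → no; 2× O (D1) → no; 1× C (D1) → no; 1× F (D1) → no; 1× Cl (D1) → no.
That gives 5 matching atoms.

5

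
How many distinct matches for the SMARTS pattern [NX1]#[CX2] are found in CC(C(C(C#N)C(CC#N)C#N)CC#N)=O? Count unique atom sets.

4

[NX1]#[CX2] is the SMARTS for a nitrile: a nitrogen triple-bonded to a two-connected carbon.
The molecule carries 4 separate instances of a nitrile (-C#N) meeting every constraint; each maps to a distinct set of atoms, giving 4 matches.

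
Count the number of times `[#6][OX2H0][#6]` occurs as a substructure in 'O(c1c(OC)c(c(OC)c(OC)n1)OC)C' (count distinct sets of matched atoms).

5

[#6][OX2H0][#6] is the SMARTS for an ether: an aliphatic oxygen bridging two carbons with no H on the oxygen.
The molecule carries 5 separate instances of a methoxy ether (-OCH3) meeting every constraint; each maps to a distinct set of atoms, giving 5 matches.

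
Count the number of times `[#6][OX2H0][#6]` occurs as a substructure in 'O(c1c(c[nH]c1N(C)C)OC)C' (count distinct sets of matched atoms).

[#6][OX2H0][#6] is the SMARTS for an ether: an aliphatic oxygen bridging two carbons with no H on the oxygen.
The molecule carries 2 separate instances of a methoxy ether (-OCH3) meeting every constraint; each maps to a distinct set of atoms, giving 2 matches.

2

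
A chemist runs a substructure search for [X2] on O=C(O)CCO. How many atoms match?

2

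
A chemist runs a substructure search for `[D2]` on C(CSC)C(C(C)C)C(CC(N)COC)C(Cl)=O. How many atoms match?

The query [D2] means: atom with exactly two heavy-atom neighbours.
Check the 18 heavy atoms by environment: 4× C (D2) → match; 5× C (D3) → no; 4× C (D1) → no; 1× S (D2) → match; 1× N (D1) → no; 1× O (D2) → match; 1× O (D1) → no; 1× Cl (D1) → no.
Summing the matching environments: 4 + 1 + 1 = 6 matching atoms.

6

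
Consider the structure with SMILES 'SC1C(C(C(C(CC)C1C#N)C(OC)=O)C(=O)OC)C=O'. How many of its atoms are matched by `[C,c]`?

14

The query [C,c] means: comma = OR; matches aliphatic or aromatic carbon — same as #6.
Check the 21 heavy atoms by environment: 14× C → match; 1× N → no; 5× O → no; 1× S → no.
That gives 14 matching atoms.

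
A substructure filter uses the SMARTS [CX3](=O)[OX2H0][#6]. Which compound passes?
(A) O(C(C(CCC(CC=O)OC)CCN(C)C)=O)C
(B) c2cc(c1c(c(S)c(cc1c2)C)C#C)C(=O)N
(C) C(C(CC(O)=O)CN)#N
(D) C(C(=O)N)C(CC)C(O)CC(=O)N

[CX3](=O)[OX2H0][#6] describes a carbonyl carbon bonded to an oxygen that is itself bonded to carbon (no H on that O) (an ester).
(A) contains a methyl-ester group (-C(=O)OCH3), which satisfies every atom and bond constraint.
(B) has a primary amide (-C(=O)NH2) but the carbonyl is bonded to N, not to an O-C linkage.
(C) has a carboxylic acid group (-C(=O)OH) but the singly-bonded O carries H (OX2H1, not H0).
(D) has a primary amide (-C(=O)NH2) but the carbonyl is bonded to N, not to an O-C linkage.
So the answer is (A).

A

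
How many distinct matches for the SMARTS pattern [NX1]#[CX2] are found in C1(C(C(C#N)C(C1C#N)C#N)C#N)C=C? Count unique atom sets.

4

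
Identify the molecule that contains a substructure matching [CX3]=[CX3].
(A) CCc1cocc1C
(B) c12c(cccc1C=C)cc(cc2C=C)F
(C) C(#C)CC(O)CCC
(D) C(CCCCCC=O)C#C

[CX3]=[CX3] describes a non-aromatic C=C double bond between two sp2 carbons (an alkene).
(A) has an ethyl group (-CH2CH3) but its C-C bond is a single bond between CX4 carbons, not CX3=CX3.
(B) contains a vinyl group (-CH=CH2), which satisfies every atom and bond constraint.
(C) has an ethyl group (-CH2CH3) but its C-C bond is a single bond between CX4 carbons, not CX3=CX3.
(D) has an ethynyl group (-C#CH) but the C-C bond is a triple bond, not a double bond.
So the answer is (B).

B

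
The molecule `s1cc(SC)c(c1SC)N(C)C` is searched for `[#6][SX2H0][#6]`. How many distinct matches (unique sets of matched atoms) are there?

2

[#6][SX2H0][#6] is the SMARTS for a thioether: an aliphatic sulfur bridging two carbons with no H on the sulfur.
The molecule carries 2 separate instances of a methylthio ether (-SCH3) meeting every constraint; each maps to a distinct set of atoms, giving 2 matches.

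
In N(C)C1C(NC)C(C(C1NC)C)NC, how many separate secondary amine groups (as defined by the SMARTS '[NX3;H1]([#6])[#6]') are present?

[NX3;H1]([#6])[#6] is the SMARTS for a secondary amine: a trivalent nitrogen with one H, bonded to two carbons.
The molecule carries 4 separate instances of an N-methylamino group (-NHCH3) meeting every constraint; each maps to a distinct set of atoms, giving 4 matches.

4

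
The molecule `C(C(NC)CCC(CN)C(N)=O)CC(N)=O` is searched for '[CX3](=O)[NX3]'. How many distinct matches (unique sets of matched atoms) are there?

2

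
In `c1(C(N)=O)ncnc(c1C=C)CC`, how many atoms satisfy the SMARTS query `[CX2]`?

0

The query [CX2] means: C with X2: aliphatic carbon with exactly 2 total connections.
Check the 13 heavy atoms by environment: 2× n (aromatic, X2) → no; 4× c (aromatic, X3) → no; 2× C (X4) → no; 3× C (X3) → no; 1× O (X1) → no; 1× N (X3) → no.
No environment satisfies the query, so 0 matching atoms.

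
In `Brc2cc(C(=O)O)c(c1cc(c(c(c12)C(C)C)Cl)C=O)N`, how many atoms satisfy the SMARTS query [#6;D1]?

The query [#6;D1] means: carbon bonded to exactly one heavy atom.
Check the 21 heavy atoms by environment: 8× c (aromatic, D3) → no; 2× c (aromatic, D2) → no; 1× C (D2) → no; 3× O (D1) → no; 1× Cl (D1) → no; 2× C (D3) → no; 1× Br (D1) → no; 1× N (D1) → no; 2× C (D1) → match.
That gives 2 matching atoms.

2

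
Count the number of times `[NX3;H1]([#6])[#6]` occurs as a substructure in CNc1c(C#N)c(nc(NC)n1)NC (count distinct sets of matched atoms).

[NX3;H1]([#6])[#6] is the SMARTS for a secondary amine: a trivalent nitrogen with one H, bonded to two carbons.
The molecule carries 3 separate instances of an N-methylamino group (-NHCH3) meeting every constraint; each maps to a distinct set of atoms, giving 3 matches.

3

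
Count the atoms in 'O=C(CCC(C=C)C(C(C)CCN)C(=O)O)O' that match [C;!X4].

4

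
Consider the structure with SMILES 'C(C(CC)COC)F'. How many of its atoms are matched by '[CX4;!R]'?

6

The query [CX4;!R] means: aliphatic carbon with four total connections, not in a ring.
Check the 8 heavy atoms by environment: 6× C (X4, acyclic) → match; 1× O (X2, acyclic) → no; 1× F (X1, acyclic) → no.
That gives 6 matching atoms.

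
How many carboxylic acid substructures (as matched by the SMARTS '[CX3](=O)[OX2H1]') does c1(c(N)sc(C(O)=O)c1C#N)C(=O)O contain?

2

[CX3](=O)[OX2H1] is the SMARTS for a carboxylic acid: an sp2 carbon double-bonded to O and single-bonded to an -OH oxygen.
The molecule carries 2 separate instances of a carboxylic acid group (-C(=O)OH) meeting every constraint; each maps to a distinct set of atoms, giving 2 matches.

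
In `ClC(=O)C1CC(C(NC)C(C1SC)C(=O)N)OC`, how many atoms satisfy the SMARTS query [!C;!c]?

The query [!C;!c] means: neither aliphatic nor aromatic carbon — same as [!#6].
Check the 18 heavy atoms by environment: 11× C → no; 2× N → match; 3× O → match; 1× Cl → match; 1× S → match.
Summing the matching environments: 2 + 3 + 1 + 1 = 7 matching atoms.

7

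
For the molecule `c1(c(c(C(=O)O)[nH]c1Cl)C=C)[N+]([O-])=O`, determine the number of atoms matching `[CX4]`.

The query [CX4] means: C with X4: aliphatic carbon with exactly 4 total connections (bonds + H).
Check the 14 heavy atoms by environment: 1× n (aromatic, X3) → no; 4× c (aromatic, X3) → no; 1× N (charge +1, X3) → no; 1× O (charge -1, X1) → no; 2× O (X1) → no; 3× C (X3) → no; 1× O (X2) → no; 1× Cl (X1) → no.
No environment satisfies the query, so 0 matching atoms.

0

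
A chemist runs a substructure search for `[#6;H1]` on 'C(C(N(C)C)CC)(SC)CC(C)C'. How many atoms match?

3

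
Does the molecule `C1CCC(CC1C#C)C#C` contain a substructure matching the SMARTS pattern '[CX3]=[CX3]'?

No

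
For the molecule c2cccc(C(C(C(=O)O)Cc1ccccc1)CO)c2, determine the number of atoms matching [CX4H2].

2

The query [CX4H2] means: sp3 carbon (X4) with exactly two hydrogens.
Check the 20 heavy atoms by environment: 2× C (H2, X4) → match; 2× C (H1, X4) → no; 2× O (H1, X2) → no; 1× C (H0, X3) → no; 1× O (H0, X1) → no; 2× c (aromatic, H0, X3) → no; 10× c (aromatic, H1, X3) → no.
That gives 2 matching atoms.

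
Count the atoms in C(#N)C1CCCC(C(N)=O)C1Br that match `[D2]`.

4

The query [D2] means: atom with exactly two heavy-atom neighbours.
Check the 12 heavy atoms by environment: 4× C (D2) → match; 4× C (D3) → no; 1× Br (D1) → no; 1× O (D1) → no; 2× N (D1) → no.
That gives 4 matching atoms.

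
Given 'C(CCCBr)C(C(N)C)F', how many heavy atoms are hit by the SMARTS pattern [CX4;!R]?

Check the 10 heavy atoms by environment: 7× C (X4, acyclic) → match; 1× Br (X1, acyclic) → no; 1× F (X1, acyclic) → no; 1× N (X3, acyclic) → no.
That gives 7 matching atoms.

7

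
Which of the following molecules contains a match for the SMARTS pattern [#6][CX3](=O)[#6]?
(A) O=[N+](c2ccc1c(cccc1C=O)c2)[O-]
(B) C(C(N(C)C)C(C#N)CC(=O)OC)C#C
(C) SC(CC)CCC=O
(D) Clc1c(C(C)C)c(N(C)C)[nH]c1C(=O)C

[#6][CX3](=O)[#6] describes a carbonyl carbon (no H) flanked by two carbons (a ketone).
(A) has an aldehyde (-CHO) but the carbonyl carbon has H1, so it is not flanked by two carbons.
(B) has a methyl-ester group (-C(=O)OCH3) but one neighbour of the carbonyl carbon is O, not C.
(C) has an aldehyde (-CHO) but the carbonyl carbon has H1, so it is not flanked by two carbons.
(D) contains an acetyl/ketone group (-C(=O)CH3), which satisfies every atom and bond constraint.
So the answer is (D).

D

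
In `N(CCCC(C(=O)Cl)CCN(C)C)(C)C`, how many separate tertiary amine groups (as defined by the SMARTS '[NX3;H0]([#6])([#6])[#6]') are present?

[NX3;H0]([#6])([#6])[#6] is the SMARTS for a tertiary amine: a trivalent nitrogen with no H, bonded to three carbons.
The molecule carries 2 separate instances of a dimethylamino group (-N(CH3)2) meeting every constraint; each maps to a distinct set of atoms, giving 2 matches.

2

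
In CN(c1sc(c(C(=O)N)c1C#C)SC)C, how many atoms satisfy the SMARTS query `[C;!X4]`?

3

Check the 15 heavy atoms by environment: 1× s (aromatic, X2) → no; 4× c (aromatic, X3) → no; 2× C (X2) → match; 1× C (X3) → match; 1× O (X1) → no; 2× N (X3) → no; 1× S (X2) → no; 3× C (X4) → no.
Summing the matching environments: 2 + 1 = 3 matching atoms.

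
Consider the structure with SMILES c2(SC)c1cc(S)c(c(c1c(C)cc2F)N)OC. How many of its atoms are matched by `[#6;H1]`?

Check the 18 heavy atoms by environment: 8× c (aromatic, H0) → no; 2× c (aromatic, H1) → match; 1× S (H1) → no; 3× C (H3) → no; 1× N (H2) → no; 1× S (H0) → no; 1× O (H0) → no; 1× F (H0) → no.
That gives 2 matching atoms.

2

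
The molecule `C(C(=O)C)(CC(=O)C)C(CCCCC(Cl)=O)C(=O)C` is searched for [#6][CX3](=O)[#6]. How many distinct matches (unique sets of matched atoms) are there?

3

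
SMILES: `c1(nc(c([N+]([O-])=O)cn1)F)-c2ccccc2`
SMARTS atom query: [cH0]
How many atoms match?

4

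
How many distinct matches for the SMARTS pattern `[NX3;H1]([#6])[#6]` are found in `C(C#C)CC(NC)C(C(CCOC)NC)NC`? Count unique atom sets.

3

[NX3;H1]([#6])[#6] is the SMARTS for a secondary amine: a trivalent nitrogen with one H, bonded to two carbons.
The molecule carries 3 separate instances of an N-methylamino group (-NHCH3) meeting every constraint; each maps to a distinct set of atoms, giving 3 matches.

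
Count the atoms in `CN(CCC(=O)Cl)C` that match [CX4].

The query [CX4] means: C with X4: aliphatic carbon with exactly 4 total connections (bonds + H).
Check the 8 heavy atoms by environment: 4× C (X4) → match; 1× C (X3) → no; 1× O (X1) → no; 1× Cl (X1) → no; 1× N (X3) → no.
That gives 4 matching atoms.

4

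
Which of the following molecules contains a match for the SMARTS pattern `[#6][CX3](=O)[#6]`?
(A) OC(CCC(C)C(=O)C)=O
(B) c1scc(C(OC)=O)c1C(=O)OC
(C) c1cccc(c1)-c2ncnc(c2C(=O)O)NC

A

[#6][CX3](=O)[#6] describes a carbonyl carbon (no H) flanked by two carbons (a ketone).
(A) contains an acetyl/ketone group (-C(=O)CH3), which satisfies every atom and bond constraint.
(B) has a methyl-ester group (-C(=O)OCH3) but one neighbour of the carbonyl carbon is O, not C.
(C) has a carboxylic acid group (-C(=O)OH) but one neighbour of the carbonyl carbon is O, not C.
So the answer is (A).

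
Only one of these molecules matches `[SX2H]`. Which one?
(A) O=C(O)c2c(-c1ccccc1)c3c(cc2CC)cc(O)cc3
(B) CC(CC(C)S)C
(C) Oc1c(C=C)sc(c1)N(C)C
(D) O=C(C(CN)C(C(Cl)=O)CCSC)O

B

[SX2H] describes an aliphatic sulfur with two connections, one being H (a thiol).
(A) has a hydroxyl group (-OH) but it is an -OH, not an -SH.
(B) contains a thiol (-SH), which satisfies every atom and bond constraint.
(C) has a hydroxyl group (-OH) but it is an -OH, not an -SH.
(D) has a methylthio ether (-SCH3) but the sulfur has H0 (bonded to two carbons), not H1.
So the answer is (B).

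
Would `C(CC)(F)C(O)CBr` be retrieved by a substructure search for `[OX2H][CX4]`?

Yes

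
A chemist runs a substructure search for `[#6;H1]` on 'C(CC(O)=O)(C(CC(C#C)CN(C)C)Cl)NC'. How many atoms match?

4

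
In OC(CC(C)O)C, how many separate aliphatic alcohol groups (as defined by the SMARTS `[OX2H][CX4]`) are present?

2

[OX2H][CX4] is the SMARTS for an aliphatic alcohol: a hydroxyl oxygen bound to an sp3 (X4) carbon.
The molecule carries 2 separate instances of a hydroxyl group (-OH) meeting every constraint; each maps to a distinct set of atoms, giving 2 matches.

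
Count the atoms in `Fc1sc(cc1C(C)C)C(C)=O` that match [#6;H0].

The query [#6;H0] means: any carbon with no attached hydrogen.
Check the 12 heavy atoms by environment: 1× s (aromatic, H0) → no; 3× c (aromatic, H0) → match; 1× c (aromatic, H1) → no; 1× C (H1) → no; 3× C (H3) → no; 1× C (H0) → match; 1× O (H0) → no; 1× F (H0) → no.
Summing the matching environments: 3 + 1 = 4 matching atoms.

4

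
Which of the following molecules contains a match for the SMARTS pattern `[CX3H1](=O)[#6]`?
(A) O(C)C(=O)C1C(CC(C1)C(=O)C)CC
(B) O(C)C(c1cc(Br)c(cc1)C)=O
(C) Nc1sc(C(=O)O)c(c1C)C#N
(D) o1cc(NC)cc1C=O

[CX3H1](=O)[#6] describes an sp2 carbon with one H, double-bonded to O and single-bonded to carbon (an aldehyde).
(A) has an acetyl/ketone group (-C(=O)CH3) but the carbonyl carbon has H0 (two carbon neighbours), not H1.
(B) has a methyl-ester group (-C(=O)OCH3) but the carbonyl carbon has H0, not H1.
(C) has a carboxylic acid group (-C(=O)OH) but the carbonyl carbon has H0 and is bonded to O, not H1.
(D) contains an aldehyde (-CHO), which satisfies every atom and bond constraint.
So the answer is (D).

D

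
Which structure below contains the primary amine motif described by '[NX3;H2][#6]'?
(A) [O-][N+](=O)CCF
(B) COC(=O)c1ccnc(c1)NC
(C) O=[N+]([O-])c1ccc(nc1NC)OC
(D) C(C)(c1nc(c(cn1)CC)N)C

D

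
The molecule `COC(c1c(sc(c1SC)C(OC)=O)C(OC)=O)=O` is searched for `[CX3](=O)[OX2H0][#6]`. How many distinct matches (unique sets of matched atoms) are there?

[CX3](=O)[OX2H0][#6] is the SMARTS for an ester: a carbonyl carbon bonded to an oxygen that is itself bonded to carbon (no H on that O).
The molecule carries 3 separate instances of a methyl-ester group (-C(=O)OCH3) meeting every constraint; each maps to a distinct set of atoms, giving 3 matches.

3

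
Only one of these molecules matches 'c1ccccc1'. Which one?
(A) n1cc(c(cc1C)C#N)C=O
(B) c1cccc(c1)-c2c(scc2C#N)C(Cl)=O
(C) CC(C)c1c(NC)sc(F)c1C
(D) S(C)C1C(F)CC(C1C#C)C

B

c1ccccc1 describes six aromatic carbons in a ring (a benzene ring).
(A) has a methyl group (-CH3) but no six-membered all-carbon aromatic ring is present.
(B) contains a phenyl ring, which satisfies every atom and bond constraint.
(C) has a methyl group (-CH3) but no six-membered all-carbon aromatic ring is present.
(D) has a methyl group (-CH3) but no six-membered all-carbon aromatic ring is present.
So the answer is (B).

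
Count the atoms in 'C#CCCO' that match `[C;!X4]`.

The query [C;!X4] means: aliphatic carbon that does not have four total connections.
Check the 5 heavy atoms by environment: 2× C (X4) → no; 1× O (X2) → no; 2× C (X2) → match.
That gives 2 matching atoms.

2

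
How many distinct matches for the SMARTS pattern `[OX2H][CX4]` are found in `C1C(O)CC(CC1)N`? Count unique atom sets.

1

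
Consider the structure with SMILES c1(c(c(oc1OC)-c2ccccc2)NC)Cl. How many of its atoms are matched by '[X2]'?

2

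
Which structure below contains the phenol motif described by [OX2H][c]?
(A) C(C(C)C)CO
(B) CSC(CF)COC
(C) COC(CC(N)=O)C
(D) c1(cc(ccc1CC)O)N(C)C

[OX2H][c] describes a hydroxyl oxygen attached to an aromatic carbon (a phenol).
(A) has a hydroxyl group (-OH) but the -OH is on an aliphatic carbon, not an aromatic c.
(B) has a methoxy ether (-OCH3) but the oxygen has H0, not H1.
(C) has a methoxy ether (-OCH3) but the oxygen has H0, not H1.
(D) contains a hydroxyl group (-OH), which satisfies every atom and bond constraint.
So the answer is (D).

D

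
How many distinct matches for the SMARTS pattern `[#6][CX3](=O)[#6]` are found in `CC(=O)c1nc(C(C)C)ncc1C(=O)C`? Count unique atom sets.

2

[#6][CX3](=O)[#6] is the SMARTS for a ketone: a carbonyl carbon (no H) flanked by two carbons.
The molecule carries 2 separate instances of an acetyl/ketone group (-C(=O)CH3) meeting every constraint; each maps to a distinct set of atoms, giving 2 matches.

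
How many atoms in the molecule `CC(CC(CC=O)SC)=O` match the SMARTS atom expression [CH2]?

Check the 10 heavy atoms by environment: 2× C (H2) → match; 2× C (H1) → no; 1× C (H0) → no; 2× O (H0) → no; 2× C (H3) → no; 1× S (H0) → no.
That gives 2 matching atoms.

2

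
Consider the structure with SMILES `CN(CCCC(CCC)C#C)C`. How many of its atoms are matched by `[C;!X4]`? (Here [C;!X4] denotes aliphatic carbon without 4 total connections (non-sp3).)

2

The query [C;!X4] means: aliphatic carbon that does not have four total connections.
Check the 12 heavy atoms by environment: 9× C (X4) → no; 2× C (X2) → match; 1× N (X3) → no.
That gives 2 matching atoms.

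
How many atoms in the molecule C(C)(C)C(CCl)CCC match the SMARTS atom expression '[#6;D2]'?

3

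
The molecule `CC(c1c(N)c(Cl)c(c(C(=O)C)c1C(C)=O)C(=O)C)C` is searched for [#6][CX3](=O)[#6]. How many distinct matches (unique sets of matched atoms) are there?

3

[#6][CX3](=O)[#6] is the SMARTS for a ketone: a carbonyl carbon (no H) flanked by two carbons.
The molecule carries 3 separate instances of an acetyl/ketone group (-C(=O)CH3) meeting every constraint; each maps to a distinct set of atoms, giving 3 matches.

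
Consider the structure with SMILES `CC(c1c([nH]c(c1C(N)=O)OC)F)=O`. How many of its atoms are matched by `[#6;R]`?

4

The query [#6;R] means: carbon that is part of a ring.
Check the 14 heavy atoms by environment: 1× n (aromatic, in 5-ring) → no; 4× c (aromatic, in 5-ring) → match; 4× C (acyclic) → no; 3× O (acyclic) → no; 1× N (acyclic) → no; 1× F (acyclic) → no.
That gives 4 matching atoms.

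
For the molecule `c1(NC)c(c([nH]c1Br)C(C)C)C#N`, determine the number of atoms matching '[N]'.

2

Check the 13 heavy atoms by environment: 1× n (aromatic) → no; 4× c (aromatic) → no; 1× Br → no; 2× N → match; 5× C → no.
That gives 2 matching atoms.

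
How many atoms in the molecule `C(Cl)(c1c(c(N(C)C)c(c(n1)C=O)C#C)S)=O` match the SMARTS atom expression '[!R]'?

11

The query [!R] means: !R matches any atom not in a ring.
Check the 17 heavy atoms by environment: 1× n (aromatic, in 6-ring) → no; 5× c (aromatic, in 6-ring) → no; 6× C (acyclic) → match; 2× O (acyclic) → match; 1× Cl (acyclic) → match; 1× N (acyclic) → match; 1× S (acyclic) → match.
Summing the matching environments: 6 + 2 + 1 + 1 + 1 = 11 matching atoms.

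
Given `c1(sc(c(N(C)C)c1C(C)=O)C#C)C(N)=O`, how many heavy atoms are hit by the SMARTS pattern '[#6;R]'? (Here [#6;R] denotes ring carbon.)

4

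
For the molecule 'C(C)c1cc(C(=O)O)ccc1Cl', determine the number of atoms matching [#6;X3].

The query [#6;X3] means: any carbon (aromatic or not) with three total connections.
Check the 12 heavy atoms by environment: 6× c (aromatic, X3) → match; 2× C (X4) → no; 1× C (X3) → match; 1× O (X1) → no; 1× O (X2) → no; 1× Cl (X1) → no.
Summing the matching environments: 6 + 1 = 7 matching atoms.

7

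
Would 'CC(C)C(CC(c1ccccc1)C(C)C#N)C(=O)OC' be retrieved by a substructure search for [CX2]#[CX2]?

No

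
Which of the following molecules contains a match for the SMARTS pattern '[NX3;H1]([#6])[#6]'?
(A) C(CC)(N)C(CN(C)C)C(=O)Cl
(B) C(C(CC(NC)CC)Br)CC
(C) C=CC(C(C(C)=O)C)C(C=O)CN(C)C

B

[NX3;H1]([#6])[#6] describes a trivalent nitrogen with one H, bonded to two carbons (a secondary amine).
(A) has a dimethylamino group (-N(CH3)2) but the nitrogen has H0, not H1.
(B) contains an N-methylamino group (-NHCH3), which satisfies every atom and bond constraint.
(C) has a dimethylamino group (-N(CH3)2) but the nitrogen has H0, not H1.
So the answer is (B).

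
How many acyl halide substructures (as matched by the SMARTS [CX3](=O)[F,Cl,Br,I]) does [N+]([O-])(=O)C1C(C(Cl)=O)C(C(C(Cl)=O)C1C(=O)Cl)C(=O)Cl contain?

[CX3](=O)[F,Cl,Br,I] is the SMARTS for an acyl halide: a carbonyl carbon bonded to a halogen.
The molecule carries 4 separate instances of an acyl chloride (-C(=O)Cl) meeting every constraint; each maps to a distinct set of atoms, giving 4 matches.

4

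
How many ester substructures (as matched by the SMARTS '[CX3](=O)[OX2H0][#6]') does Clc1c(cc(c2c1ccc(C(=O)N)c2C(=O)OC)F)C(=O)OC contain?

2

[CX3](=O)[OX2H0][#6] is the SMARTS for an ester: a carbonyl carbon bonded to an oxygen that is itself bonded to carbon (no H on that O).
The molecule carries 2 separate instances of a methyl-ester group (-C(=O)OCH3) meeting every constraint; each maps to a distinct set of atoms, giving 2 matches.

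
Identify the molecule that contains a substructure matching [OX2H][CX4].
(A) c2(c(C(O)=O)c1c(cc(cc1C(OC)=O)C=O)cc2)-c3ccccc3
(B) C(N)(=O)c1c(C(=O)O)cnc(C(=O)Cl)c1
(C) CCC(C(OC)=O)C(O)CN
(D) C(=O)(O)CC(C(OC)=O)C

[OX2H][CX4] describes a hydroxyl oxygen bound to an sp3 (X4) carbon (an aliphatic alcohol).
(A) has a carboxylic acid group (-C(=O)OH) but the -OH is on a CX3 carbonyl carbon, not a CX4 carbon.
(B) has a carboxylic acid group (-C(=O)OH) but the -OH is on a CX3 carbonyl carbon, not a CX4 carbon.
(C) contains a hydroxyl group (-OH), which satisfies every atom and bond constraint.
(D) has a carboxylic acid group (-C(=O)OH) but the -OH is on a CX3 carbonyl carbon, not a CX4 carbon.
So the answer is (C).

C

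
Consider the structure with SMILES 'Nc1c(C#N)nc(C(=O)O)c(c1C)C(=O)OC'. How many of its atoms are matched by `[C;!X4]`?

3

The query [C;!X4] means: aliphatic carbon that does not have four total connections.
Check the 17 heavy atoms by environment: 1× n (aromatic, X2) → no; 5× c (aromatic, X3) → no; 1× C (X2) → match; 1× N (X1) → no; 2× C (X3) → match; 2× O (X1) → no; 2× O (X2) → no; 2× C (X4) → no; 1× N (X3) → no.
Summing the matching environments: 1 + 2 = 3 matching atoms.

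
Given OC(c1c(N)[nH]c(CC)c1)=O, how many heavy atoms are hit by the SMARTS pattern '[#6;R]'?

4

Check the 11 heavy atoms by environment: 1× n (aromatic, in 5-ring) → no; 4× c (aromatic, in 5-ring) → match; 3× C (acyclic) → no; 2× O (acyclic) → no; 1× N (acyclic) → no.
That gives 4 matching atoms.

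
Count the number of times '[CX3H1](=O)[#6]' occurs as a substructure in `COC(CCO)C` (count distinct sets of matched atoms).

0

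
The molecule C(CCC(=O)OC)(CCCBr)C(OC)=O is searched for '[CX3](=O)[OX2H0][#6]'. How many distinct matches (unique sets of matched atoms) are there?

2

[CX3](=O)[OX2H0][#6] is the SMARTS for an ester: a carbonyl carbon bonded to an oxygen that is itself bonded to carbon (no H on that O).
The molecule carries 2 separate instances of a methyl-ester group (-C(=O)OCH3) meeting every constraint; each maps to a distinct set of atoms, giving 2 matches.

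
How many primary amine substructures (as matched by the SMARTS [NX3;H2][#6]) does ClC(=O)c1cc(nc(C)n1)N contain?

[NX3;H2][#6] is the SMARTS for a primary amine: a trivalent nitrogen with two H attached to carbon.
Exactly one fragment in the molecule meets all constraints, giving 1 match.

1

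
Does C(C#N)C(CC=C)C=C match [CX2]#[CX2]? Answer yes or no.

No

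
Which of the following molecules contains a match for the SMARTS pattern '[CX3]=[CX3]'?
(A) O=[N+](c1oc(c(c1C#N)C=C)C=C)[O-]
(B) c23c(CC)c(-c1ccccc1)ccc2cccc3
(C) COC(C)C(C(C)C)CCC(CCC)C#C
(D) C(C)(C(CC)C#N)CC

[CX3]=[CX3] describes a non-aromatic C=C double bond between two sp2 carbons (an alkene).
(A) contains a vinyl group (-CH=CH2), which satisfies every atom and bond constraint.
(B) has an ethyl group (-CH2CH3) but its C-C bond is a single bond between CX4 carbons, not CX3=CX3.
(C) has an ethyl group (-CH2CH3) but its C-C bond is a single bond between CX4 carbons, not CX3=CX3.
(D) has an ethyl group (-CH2CH3) but its C-C bond is a single bond between CX4 carbons, not CX3=CX3.
So the answer is (A).

A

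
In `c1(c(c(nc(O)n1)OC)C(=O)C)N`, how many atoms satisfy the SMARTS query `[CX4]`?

Check the 13 heavy atoms by environment: 2× n (aromatic, X2) → no; 4× c (aromatic, X3) → no; 2× O (X2) → no; 2× C (X4) → match; 1× N (X3) → no; 1× C (X3) → no; 1× O (X1) → no.
That gives 2 matching atoms.

2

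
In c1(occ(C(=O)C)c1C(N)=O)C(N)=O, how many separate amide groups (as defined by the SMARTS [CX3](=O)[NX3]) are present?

[CX3](=O)[NX3] is the SMARTS for an amide: a carbonyl carbon bonded to a trivalent nitrogen.
The molecule carries 2 separate instances of a primary amide (-C(=O)NH2) meeting every constraint; each maps to a distinct set of atoms, giving 2 matches.

2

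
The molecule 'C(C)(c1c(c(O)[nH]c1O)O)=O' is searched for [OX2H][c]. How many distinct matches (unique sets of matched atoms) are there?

[OX2H][c] is the SMARTS for a phenol: a hydroxyl oxygen attached to an aromatic carbon.
The molecule carries 3 separate instances of a hydroxyl group (-OH) meeting every constraint; each maps to a distinct set of atoms, giving 3 matches.

3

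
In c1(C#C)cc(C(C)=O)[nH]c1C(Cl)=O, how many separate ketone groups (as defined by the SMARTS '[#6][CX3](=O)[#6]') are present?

1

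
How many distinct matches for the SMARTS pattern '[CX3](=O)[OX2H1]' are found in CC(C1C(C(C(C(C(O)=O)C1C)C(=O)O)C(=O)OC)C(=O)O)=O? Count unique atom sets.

3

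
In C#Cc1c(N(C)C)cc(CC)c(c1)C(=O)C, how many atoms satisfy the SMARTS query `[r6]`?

The query [r6] means: r6 matches atoms in a six-membered ring.
Check the 16 heavy atoms by environment: 6× c (aromatic, in 6-ring) → match; 8× C (acyclic) → no; 1× O (acyclic) → no; 1× N (acyclic) → no.
That gives 6 matching atoms.

6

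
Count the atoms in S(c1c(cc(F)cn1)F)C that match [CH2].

The query [CH2] means: aliphatic carbon with exactly two hydrogens.
Check the 10 heavy atoms by environment: 1× n (aromatic, H0) → no; 3× c (aromatic, H0) → no; 2× c (aromatic, H1) → no; 2× F (H0) → no; 1× S (H0) → no; 1× C (H3) → no.
No environment satisfies the query, so 0 matching atoms.

0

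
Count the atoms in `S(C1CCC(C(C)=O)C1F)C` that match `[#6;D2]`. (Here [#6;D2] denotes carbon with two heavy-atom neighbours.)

Check the 11 heavy atoms by environment: 4× C (D3) → no; 2× C (D2) → match; 1× S (D2) → no; 2× C (D1) → no; 1× O (D1) → no; 1× F (D1) → no.
That gives 2 matching atoms.

2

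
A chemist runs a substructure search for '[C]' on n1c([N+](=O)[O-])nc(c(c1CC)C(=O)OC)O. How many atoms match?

4

The query [C] means: uppercase C matches aliphatic (non-aromatic) carbon only.
Check the 16 heavy atoms by environment: 2× n (aromatic) → no; 4× c (aromatic) → no; 4× C → match; 4× O → no; 1× N (charge +1) → no; 1× O (charge -1) → no.
That gives 4 matching atoms.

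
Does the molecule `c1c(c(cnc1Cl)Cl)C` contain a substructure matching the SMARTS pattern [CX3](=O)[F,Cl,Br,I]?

No

The pattern [CX3](=O)[F,Cl,Br,I] describes a carbonyl carbon bonded to a halogen — an acyl halide.
The closest candidate here is a chloro substituent, but the Cl is not on a carbonyl carbon. No other fragment satisfies the full query, so there is no match.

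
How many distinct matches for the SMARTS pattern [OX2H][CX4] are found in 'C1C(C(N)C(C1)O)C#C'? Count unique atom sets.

1

[OX2H][CX4] is the SMARTS for an aliphatic alcohol: a hydroxyl oxygen bound to an sp3 (X4) carbon.
Exactly one fragment in the molecule meets all constraints, giving 1 match.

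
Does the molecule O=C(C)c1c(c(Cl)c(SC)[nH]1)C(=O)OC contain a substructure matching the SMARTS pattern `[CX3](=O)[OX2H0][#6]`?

The pattern [CX3](=O)[OX2H0][#6] describes a carbonyl carbon bonded to an oxygen that is itself bonded to carbon (no H on that O) — an ester.
The molecule carries a methyl-ester group (-C(=O)OCH3), whose atoms satisfy every constraint of the query, so the pattern matches.

Yes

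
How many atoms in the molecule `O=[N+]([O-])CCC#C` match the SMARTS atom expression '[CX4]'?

The query [CX4] means: C with X4: aliphatic carbon with exactly 4 total connections (bonds + H).
Check the 7 heavy atoms by environment: 2× C (X4) → match; 2× C (X2) → no; 1× N (charge +1, X3) → no; 1× O (charge -1, X1) → no; 1× O (X1) → no.
That gives 2 matching atoms.

2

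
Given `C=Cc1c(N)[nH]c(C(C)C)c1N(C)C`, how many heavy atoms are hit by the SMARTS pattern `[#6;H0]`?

4

The query [#6;H0] means: any carbon with no attached hydrogen.
Check the 14 heavy atoms by environment: 1× n (aromatic, H1) → no; 4× c (aromatic, H0) → match; 2× C (H1) → no; 1× C (H2) → no; 4× C (H3) → no; 1× N (H0) → no; 1× N (H2) → no.
That gives 4 matching atoms.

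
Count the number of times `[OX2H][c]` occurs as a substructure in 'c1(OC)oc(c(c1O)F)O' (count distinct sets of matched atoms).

[OX2H][c] is the SMARTS for a phenol: a hydroxyl oxygen attached to an aromatic carbon.
The molecule carries 2 separate instances of a hydroxyl group (-OH) meeting every constraint; each maps to a distinct set of atoms, giving 2 matches.

2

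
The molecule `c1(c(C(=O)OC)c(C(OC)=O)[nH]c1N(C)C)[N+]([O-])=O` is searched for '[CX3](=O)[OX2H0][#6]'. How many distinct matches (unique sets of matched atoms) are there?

[CX3](=O)[OX2H0][#6] is the SMARTS for an ester: a carbonyl carbon bonded to an oxygen that is itself bonded to carbon (no H on that O).
The molecule carries 2 separate instances of a methyl-ester group (-C(=O)OCH3) meeting every constraint; each maps to a distinct set of atoms, giving 2 matches.

2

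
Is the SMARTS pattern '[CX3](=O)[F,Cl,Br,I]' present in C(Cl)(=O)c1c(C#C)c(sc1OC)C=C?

The pattern [CX3](=O)[F,Cl,Br,I] describes a carbonyl carbon bonded to a halogen — an acyl halide.
The molecule carries an acyl chloride (-C(=O)Cl), whose atoms satisfy every constraint of the query, so the pattern matches.

Yes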